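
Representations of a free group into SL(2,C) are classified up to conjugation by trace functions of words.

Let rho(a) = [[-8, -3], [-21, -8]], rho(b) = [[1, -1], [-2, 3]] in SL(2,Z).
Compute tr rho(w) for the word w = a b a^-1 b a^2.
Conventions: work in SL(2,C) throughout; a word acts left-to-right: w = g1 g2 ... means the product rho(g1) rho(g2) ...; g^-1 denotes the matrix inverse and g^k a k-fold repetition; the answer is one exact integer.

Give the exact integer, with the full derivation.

rho(a) = [[-8, -3], [-21, -8]]
... * rho(b) = [[1, -1], [-2, 3]]  ->  [[-2, -1], [-5, -3]]
... * rho(a^-1) = [[-8, 3], [21, -8]]  ->  [[-5, 2], [-23, 9]]
... * rho(b) = [[1, -1], [-2, 3]]  ->  [[-9, 11], [-41, 50]]
... * rho(a) = [[-8, -3], [-21, -8]]  ->  [[-159, -61], [-722, -277]]
... * rho(a) = [[-8, -3], [-21, -8]]  ->  [[2553, 965], [11593, 4382]]
tr = 2553 + 4382 = 6935

6935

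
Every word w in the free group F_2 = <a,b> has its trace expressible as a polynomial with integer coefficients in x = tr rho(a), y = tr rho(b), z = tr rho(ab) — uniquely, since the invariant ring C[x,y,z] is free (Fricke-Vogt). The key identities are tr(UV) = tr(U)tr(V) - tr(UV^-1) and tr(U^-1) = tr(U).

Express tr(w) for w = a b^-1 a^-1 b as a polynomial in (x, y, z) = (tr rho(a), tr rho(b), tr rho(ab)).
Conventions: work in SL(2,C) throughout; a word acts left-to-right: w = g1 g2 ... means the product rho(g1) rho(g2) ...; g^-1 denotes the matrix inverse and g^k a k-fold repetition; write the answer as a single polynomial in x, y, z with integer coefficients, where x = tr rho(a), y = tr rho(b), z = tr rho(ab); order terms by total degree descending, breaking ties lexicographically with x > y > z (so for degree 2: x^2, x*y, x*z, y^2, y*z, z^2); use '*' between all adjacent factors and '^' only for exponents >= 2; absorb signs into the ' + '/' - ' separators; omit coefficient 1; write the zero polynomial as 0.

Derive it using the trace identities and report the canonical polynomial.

-x*y*z + x^2 + y^2 + z^2 - 2

trace(a b a) = trace(a)*trace(b a) - trace(b) = x*z - y
trace(a b a b) = trace(a b)*trace(a b) - trace(1) = z^2 - 2
trace(b a b^-1 a) = trace(a b a)*trace(b) - trace(a b a b) = x*y*z - y^2 - z^2 + 2
trace(a b^-1 a^-1 b) = trace(b a b^-1)*trace(a) - trace(b a b^-1 a) = -x*y*z + x^2 + y^2 + z^2 - 2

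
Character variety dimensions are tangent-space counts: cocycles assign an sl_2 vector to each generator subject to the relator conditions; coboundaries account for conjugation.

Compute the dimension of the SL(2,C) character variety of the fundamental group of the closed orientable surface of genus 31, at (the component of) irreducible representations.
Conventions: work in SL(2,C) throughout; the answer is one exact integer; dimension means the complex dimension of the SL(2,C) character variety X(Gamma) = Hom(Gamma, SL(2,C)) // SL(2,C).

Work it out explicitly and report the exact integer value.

Gamma = pi_1(Sigma_31) = < a_1, b_1, ..., a_31, b_31 | prod [a_i, b_i] > has 2g = 62 generators and 1 relator.
A cocycle assigns one sl_2 vector per generator subject to the relator condition d_2(z) = 0: dim of the unconstrained space is 3*2g = 186.
H^2 = coker(d_2) is dual to H^0 = 0 at irreducible rho (Poincare duality), so d_2 is onto: dim Z^1 = 183.
Coboundaries contribute dim B^1 = 3 (injective at irreducible rho).
dim H^1 = 183 - 3 = 180 = dim X.

180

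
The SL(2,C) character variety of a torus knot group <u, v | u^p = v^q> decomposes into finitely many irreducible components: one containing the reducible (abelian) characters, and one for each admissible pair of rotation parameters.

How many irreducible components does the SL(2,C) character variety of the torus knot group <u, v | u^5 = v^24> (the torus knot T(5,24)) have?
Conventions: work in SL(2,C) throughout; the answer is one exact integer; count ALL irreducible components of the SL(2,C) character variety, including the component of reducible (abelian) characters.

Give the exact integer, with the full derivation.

Gamma = < u, v | u^5 = v^24 > (torus knot T(5,24)); the central element u^5 = v^24 acts as +I or -I in any irreducible SL(2,C) representation.
This locks tr(u) to 2*cos(pi*alpha/5), alpha in 1..4, and tr(v) to 2*cos(pi*beta/24), beta in 1..23, on each component of irreducible characters.
Consistency of u^5 = (-1)^alpha I with v^24 = (-1)^beta I forces alpha = beta (mod 2).
count pairs: odd alpha (2 choices) x odd beta (12), plus even alpha (2) x even beta (11): 2*12 + 2*11 = 46.
That is 46 components of irreducible characters, and with the reducible (abelian) component the total is 47.

47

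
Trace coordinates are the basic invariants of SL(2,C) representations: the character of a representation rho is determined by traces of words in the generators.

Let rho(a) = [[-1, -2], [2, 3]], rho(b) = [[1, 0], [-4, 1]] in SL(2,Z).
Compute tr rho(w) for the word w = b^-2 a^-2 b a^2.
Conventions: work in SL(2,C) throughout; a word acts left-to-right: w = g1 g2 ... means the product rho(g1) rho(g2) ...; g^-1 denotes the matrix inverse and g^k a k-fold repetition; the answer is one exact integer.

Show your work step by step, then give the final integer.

rho(b^-1) = [[1, 0], [4, 1]]
... * rho(b^-1) = [[1, 0], [4, 1]]  ->  [[1, 0], [8, 1]]
... * rho(a^-1) = [[3, 2], [-2, -1]]  ->  [[3, 2], [22, 15]]
... * rho(a^-1) = [[3, 2], [-2, -1]]  ->  [[5, 4], [36, 29]]
... * rho(b) = [[1, 0], [-4, 1]]  ->  [[-11, 4], [-80, 29]]
... * rho(a) = [[-1, -2], [2, 3]]  ->  [[19, 34], [138, 247]]
... * rho(a) = [[-1, -2], [2, 3]]  ->  [[49, 64], [356, 465]]
tr = 49 + 465 = 514

514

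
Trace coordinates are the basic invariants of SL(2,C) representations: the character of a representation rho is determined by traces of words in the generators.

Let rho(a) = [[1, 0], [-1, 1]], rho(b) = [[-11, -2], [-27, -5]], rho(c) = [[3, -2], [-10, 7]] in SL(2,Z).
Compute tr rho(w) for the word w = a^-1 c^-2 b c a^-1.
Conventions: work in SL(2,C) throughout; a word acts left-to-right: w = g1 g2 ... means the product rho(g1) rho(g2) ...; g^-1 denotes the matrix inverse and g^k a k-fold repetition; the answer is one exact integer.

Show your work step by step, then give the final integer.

1698

rho(a^-1) = [[1, 0], [1, 1]]
... * rho(c^-1) = [[7, 2], [10, 3]]  ->  [[7, 2], [17, 5]]
... * rho(c^-1) = [[7, 2], [10, 3]]  ->  [[69, 20], [169, 49]]
... * rho(b) = [[-11, -2], [-27, -5]]  ->  [[-1299, -238], [-3182, -583]]
... * rho(c) = [[3, -2], [-10, 7]]  ->  [[-1517, 932], [-3716, 2283]]
... * rho(a^-1) = [[1, 0], [1, 1]]  ->  [[-585, 932], [-1433, 2283]]
tr = -585 + 2283 = 1698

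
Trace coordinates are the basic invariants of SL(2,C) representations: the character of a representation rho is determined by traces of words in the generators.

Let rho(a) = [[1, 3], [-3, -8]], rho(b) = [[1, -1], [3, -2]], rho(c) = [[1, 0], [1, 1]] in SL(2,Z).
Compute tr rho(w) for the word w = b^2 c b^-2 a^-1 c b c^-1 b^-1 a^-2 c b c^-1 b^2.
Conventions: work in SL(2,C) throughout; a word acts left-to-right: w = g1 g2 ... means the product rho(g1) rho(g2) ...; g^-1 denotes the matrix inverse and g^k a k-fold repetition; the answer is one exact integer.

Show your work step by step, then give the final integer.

-7250

rho(b) = [[1, -1], [3, -2]]
... * rho(b) = [[1, -1], [3, -2]]  ->  [[-2, 1], [-3, 1]]
... * rho(c) = [[1, 0], [1, 1]]  ->  [[-1, 1], [-2, 1]]
... * rho(b^-1) = [[-2, 1], [-3, 1]]  ->  [[-1, 0], [1, -1]]
... * rho(b^-1) = [[-2, 1], [-3, 1]]  ->  [[2, -1], [1, 0]]
... * rho(a^-1) = [[-8, -3], [3, 1]]  ->  [[-19, -7], [-8, -3]]
... * rho(c) = [[1, 0], [1, 1]]  ->  [[-26, -7], [-11, -3]]
... * rho(b) = [[1, -1], [3, -2]]  ->  [[-47, 40], [-20, 17]]
... * rho(c^-1) = [[1, 0], [-1, 1]]  ->  [[-87, 40], [-37, 17]]
... * rho(b^-1) = [[-2, 1], [-3, 1]]  ->  [[54, -47], [23, -20]]
... * rho(a^-1) = [[-8, -3], [3, 1]]  ->  [[-573, -209], [-244, -89]]
... * rho(a^-1) = [[-8, -3], [3, 1]]  ->  [[3957, 1510], [1685, 643]]
... * rho(c) = [[1, 0], [1, 1]]  ->  [[5467, 1510], [2328, 643]]
... * rho(b) = [[1, -1], [3, -2]]  ->  [[9997, -8487], [4257, -3614]]
... * rho(c^-1) = [[1, 0], [-1, 1]]  ->  [[18484, -8487], [7871, -3614]]
... * rho(b) = [[1, -1], [3, -2]]  ->  [[-6977, -1510], [-2971, -643]]
... * rho(b) = [[1, -1], [3, -2]]  ->  [[-11507, 9997], [-4900, 4257]]
tr = -11507 + 4257 = -7250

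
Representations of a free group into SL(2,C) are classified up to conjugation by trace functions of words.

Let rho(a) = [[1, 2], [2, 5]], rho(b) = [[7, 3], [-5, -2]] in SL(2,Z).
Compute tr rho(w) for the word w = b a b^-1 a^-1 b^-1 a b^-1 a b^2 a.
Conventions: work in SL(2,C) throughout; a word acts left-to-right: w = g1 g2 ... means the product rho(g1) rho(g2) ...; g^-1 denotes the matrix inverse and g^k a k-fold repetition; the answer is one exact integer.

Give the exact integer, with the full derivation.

rho(b) = [[7, 3], [-5, -2]]
... * rho(a) = [[1, 2], [2, 5]]  ->  [[13, 29], [-9, -20]]
... * rho(b^-1) = [[-2, -3], [5, 7]]  ->  [[119, 164], [-82, -113]]
... * rho(a^-1) = [[5, -2], [-2, 1]]  ->  [[267, -74], [-184, 51]]
... * rho(b^-1) = [[-2, -3], [5, 7]]  ->  [[-904, -1319], [623, 909]]
... * rho(a) = [[1, 2], [2, 5]]  ->  [[-3542, -8403], [2441, 5791]]
... * rho(b^-1) = [[-2, -3], [5, 7]]  ->  [[-34931, -48195], [24073, 33214]]
... * rho(a) = [[1, 2], [2, 5]]  ->  [[-131321, -310837], [90501, 214216]]
... * rho(b) = [[7, 3], [-5, -2]]  ->  [[634938, 227711], [-437573, -156929]]
... * rho(b) = [[7, 3], [-5, -2]]  ->  [[3306011, 1449392], [-2278366, -998861]]
... * rho(a) = [[1, 2], [2, 5]]  ->  [[6204795, 13858982], [-4276088, -9551037]]
tr = 6204795 + -9551037 = -3346242

-3346242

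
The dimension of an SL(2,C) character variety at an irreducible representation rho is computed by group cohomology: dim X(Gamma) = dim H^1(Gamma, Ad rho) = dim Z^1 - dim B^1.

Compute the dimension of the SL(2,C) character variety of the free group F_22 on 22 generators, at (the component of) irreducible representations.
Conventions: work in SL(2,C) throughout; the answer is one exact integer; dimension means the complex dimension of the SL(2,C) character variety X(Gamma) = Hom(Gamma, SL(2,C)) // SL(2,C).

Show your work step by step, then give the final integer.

63

Here Gamma is free of rank 22 — no relator constrains a cocycle.
So Z^1 = (sl_2)^22 in full: dim Z^1 = 66.
dim B^1 = 3: the coboundary map is injective because an irreducible image has centralizer 0 in sl_2.
dim H^1 = 66 - 3 = 63, which is dim X.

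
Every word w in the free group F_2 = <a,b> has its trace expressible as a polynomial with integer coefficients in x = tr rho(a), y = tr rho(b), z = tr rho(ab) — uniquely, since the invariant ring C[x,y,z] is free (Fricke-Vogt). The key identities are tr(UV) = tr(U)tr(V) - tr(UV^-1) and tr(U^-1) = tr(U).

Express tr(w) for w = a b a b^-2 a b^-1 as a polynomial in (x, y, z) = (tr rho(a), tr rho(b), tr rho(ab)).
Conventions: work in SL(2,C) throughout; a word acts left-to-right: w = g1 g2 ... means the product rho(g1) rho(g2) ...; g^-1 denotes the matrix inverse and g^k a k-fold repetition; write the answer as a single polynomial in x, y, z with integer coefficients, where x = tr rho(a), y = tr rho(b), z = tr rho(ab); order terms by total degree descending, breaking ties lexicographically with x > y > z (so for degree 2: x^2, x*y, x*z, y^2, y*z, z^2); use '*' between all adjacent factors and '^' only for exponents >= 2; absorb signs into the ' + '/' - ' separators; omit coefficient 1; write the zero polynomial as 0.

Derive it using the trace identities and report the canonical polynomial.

x^2*y^3*z - x*y^4 - 2*x*y^2*z^2 - x^2*y*z + y^3*z + y*z^3 + 3*x*y^2 + x*z^2 - 3*y*z - x

tr(b a^2) = tr(a) * tr(b a) - tr(b) = x*z - y
tr(a^2 b a) = tr(a) * tr(b a^2) - tr(b a) = x^2*z - x*y - z
reduce: tr(b a b a) = tr(a b) * tr(a b) - tr(1) = z^2 - 2
tr(b a b) = tr(b) * tr(a b) - tr(a) = y*z - x
reduce: tr(a^2 b a b) = tr(a) * tr(b a b a) - tr(b a b) = x*z^2 - y*z - x
tr(a b a b^-1 a) = tr(a^2 b a) * tr(b) - tr(a^2 b a b) = x^2*y*z - x*y^2 - x*z^2 + x
reduce: tr(a b a b a b) = tr(a b a b) * tr(a b) - tr(b a) = z^3 - 3*z
tr(a b a b^-1 a b) = tr(a b a b a) * tr(b) - tr(a b a b a b) = x*y*z^2 - y^2*z - z^3 - x*y + 3*z
reduce: tr(a b^-1 a b a b^-1) = tr(a b a b^-1 a) * tr(b) - tr(a b a b^-1 a b) = x^2*y^2*z - x*y^3 - 2*x*y*z^2 + y^2*z + z^3 + 2*x*y - 3*z
tr(a b^-1 a b a) = tr(a b a^2) * tr(b) - tr(a b a^2 b) = x^2*y*z - x*y^2 - x*z^2 + x
tr(a b a b^-2 a b^-1) = tr(a b^-1 a b a b^-1) * tr(b) - tr(a b^-1 a b a) = x^2*y^3*z - x*y^4 - 2*x*y^2*z^2 - x^2*y*z + y^3*z + y*z^3 + 3*x*y^2 + x*z^2 - 3*y*z - x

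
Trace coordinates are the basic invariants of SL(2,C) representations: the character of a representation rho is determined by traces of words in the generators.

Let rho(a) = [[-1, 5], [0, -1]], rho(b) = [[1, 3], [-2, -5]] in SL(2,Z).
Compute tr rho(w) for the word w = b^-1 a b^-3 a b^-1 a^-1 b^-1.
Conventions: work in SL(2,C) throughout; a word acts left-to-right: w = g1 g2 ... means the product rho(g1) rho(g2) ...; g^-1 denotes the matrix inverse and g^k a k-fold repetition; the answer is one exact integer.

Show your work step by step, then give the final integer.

70298

rho(b^-1) = [[-5, -3], [2, 1]]
... * rho(a) = [[-1, 5], [0, -1]]  ->  [[5, -22], [-2, 9]]
... * rho(b^-1) = [[-5, -3], [2, 1]]  ->  [[-69, -37], [28, 15]]
... * rho(b^-1) = [[-5, -3], [2, 1]]  ->  [[271, 170], [-110, -69]]
... * rho(b^-1) = [[-5, -3], [2, 1]]  ->  [[-1015, -643], [412, 261]]
... * rho(a) = [[-1, 5], [0, -1]]  ->  [[1015, -4432], [-412, 1799]]
... * rho(b^-1) = [[-5, -3], [2, 1]]  ->  [[-13939, -7477], [5658, 3035]]
... * rho(a^-1) = [[-1, -5], [0, -1]]  ->  [[13939, 77172], [-5658, -31325]]
... * rho(b^-1) = [[-5, -3], [2, 1]]  ->  [[84649, 35355], [-34360, -14351]]
tr = 84649 + -14351 = 70298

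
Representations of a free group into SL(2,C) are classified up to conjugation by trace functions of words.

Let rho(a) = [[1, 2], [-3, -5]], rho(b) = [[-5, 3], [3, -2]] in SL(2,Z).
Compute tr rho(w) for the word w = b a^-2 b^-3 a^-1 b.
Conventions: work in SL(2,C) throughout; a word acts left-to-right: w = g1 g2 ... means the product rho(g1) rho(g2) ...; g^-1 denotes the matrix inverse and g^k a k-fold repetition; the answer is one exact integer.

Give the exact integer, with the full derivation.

-12094

rho(b) = [[-5, 3], [3, -2]]
... * rho(a^-1) = [[-5, -2], [3, 1]]  ->  [[34, 13], [-21, -8]]
... * rho(a^-1) = [[-5, -2], [3, 1]]  ->  [[-131, -55], [81, 34]]
... * rho(b^-1) = [[-2, -3], [-3, -5]]  ->  [[427, 668], [-264, -413]]
... * rho(b^-1) = [[-2, -3], [-3, -5]]  ->  [[-2858, -4621], [1767, 2857]]
... * rho(b^-1) = [[-2, -3], [-3, -5]]  ->  [[19579, 31679], [-12105, -19586]]
... * rho(a^-1) = [[-5, -2], [3, 1]]  ->  [[-2858, -7479], [1767, 4624]]
... * rho(b) = [[-5, 3], [3, -2]]  ->  [[-8147, 6384], [5037, -3947]]
tr = -8147 + -3947 = -12094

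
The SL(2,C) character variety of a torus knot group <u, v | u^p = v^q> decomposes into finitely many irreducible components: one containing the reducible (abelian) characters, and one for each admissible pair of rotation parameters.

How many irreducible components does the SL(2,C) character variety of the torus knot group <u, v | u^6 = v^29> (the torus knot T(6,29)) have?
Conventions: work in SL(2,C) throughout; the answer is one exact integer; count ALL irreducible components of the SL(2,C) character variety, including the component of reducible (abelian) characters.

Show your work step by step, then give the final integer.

71

For T(6,29): irreducibility forces the central element u^6 = v^29 to one of +I, -I.
On an irreducible component, tr(u) is locked at 2*cos(pi*alpha/6) for some alpha in 1..5, and tr(v) at 2*cos(pi*beta/29) for some beta in 1..28.
Consistency of u^6 = (-1)^alpha I with v^29 = (-1)^beta I forces alpha = beta (mod 2).
count pairs: odd alpha (3 choices) x odd beta (14), plus even alpha (2) x even beta (14): 3*14 + 2*14 = 70.
Total: 70 irreducible-character components + 1 reducible (abelian) component = 71.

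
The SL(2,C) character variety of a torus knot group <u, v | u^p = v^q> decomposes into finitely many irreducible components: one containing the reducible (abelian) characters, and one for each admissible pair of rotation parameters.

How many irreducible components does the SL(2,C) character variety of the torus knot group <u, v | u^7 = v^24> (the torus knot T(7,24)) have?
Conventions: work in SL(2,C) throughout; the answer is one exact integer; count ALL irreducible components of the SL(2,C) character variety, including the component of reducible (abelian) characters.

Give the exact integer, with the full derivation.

In the torus knot group T(7,24), u^7 = v^24 is central, so an irreducible representation sends it to +I or -I (Schur).
This locks tr(u) to 2*cos(pi*alpha/7), alpha in 1..6, and tr(v) to 2*cos(pi*beta/24), beta in 1..23, on each component of irreducible characters.
u^7 = (-1)^alpha I and v^24 = (-1)^beta I must agree, so alpha and beta have equal parity.
count pairs: odd alpha (3 choices) x odd beta (12), plus even alpha (3) x even beta (11): 3*12 + 3*11 = 69.
That is 69 components of irreducible characters, and with the reducible (abelian) component the total is 70.

70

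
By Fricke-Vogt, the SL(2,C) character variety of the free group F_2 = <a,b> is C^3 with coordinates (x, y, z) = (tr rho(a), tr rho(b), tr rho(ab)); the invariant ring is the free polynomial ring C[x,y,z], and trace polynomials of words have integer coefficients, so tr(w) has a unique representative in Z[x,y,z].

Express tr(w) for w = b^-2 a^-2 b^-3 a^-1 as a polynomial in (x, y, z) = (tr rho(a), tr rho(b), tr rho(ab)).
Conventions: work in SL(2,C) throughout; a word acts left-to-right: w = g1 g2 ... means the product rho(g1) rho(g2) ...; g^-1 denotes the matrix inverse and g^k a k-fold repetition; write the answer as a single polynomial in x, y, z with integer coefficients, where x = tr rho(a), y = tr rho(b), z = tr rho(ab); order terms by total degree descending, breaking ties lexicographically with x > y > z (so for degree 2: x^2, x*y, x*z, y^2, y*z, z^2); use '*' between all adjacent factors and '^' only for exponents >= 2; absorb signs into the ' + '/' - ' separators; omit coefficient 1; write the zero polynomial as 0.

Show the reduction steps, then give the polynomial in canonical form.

reduce: trace(a^-1) = trace(a) = x
trace(a^-1 b) = trace(b) * trace(a) - trace(b a) = x*y - z
so trace(b^-1 a^-1) = trace(a^-1) * trace(b) - trace(a^-1 b) = z
trace(a^-1 b^-1 a^-1) = trace(b^-1 a^-1) * trace(a) - trace(b^-1) = x*z - y
reduce: trace(a b a b) = trace(a b) * trace(a b) - trace(1)   [split at repeated a] = z^2 - 2
so trace(b a b^-1 a) = trace(a b a) * trace(b) - trace(a b a b) = x*y*z - y^2 - z^2 + 2
trace(b^-1 a^-1 b a) = trace(b a b^-1) * trace(a) - trace(b a b^-1 a) = -x*y*z + x^2 + y^2 + z^2 - 2
trace(a^-1 b^-1 a^-1 b) = trace(b^-1 a^-1 b) * trace(a) - trace(b^-1 a^-1 b a) = x*y*z - y^2 - z^2 + 2
reduce: trace(a^-1 b^-1 a^-1 b^-1) = trace(a^-1 b^-1 a^-1) * trace(b) - trace(a^-1 b^-1 a^-1 b) = z^2 - 2
trace(b^-1 a^-1 b^-2 a^-1) = trace(a^-1 b^-1 a^-1 b^-1) * trace(b) - trace(a^-1 b^-1 a^-1) = y*z^2 - x*z - y
trace(b^-2 a^-1) = trace(b^-1 a^-1) * trace(b) - trace(b^-1 a^-1 b) = y*z - x
trace(b^-2) = trace(b^-1) * trace(b) - trace(1) = y^2 - 2
reduce: trace(a^-1 b^-2 a^-1) = trace(b^-2 a^-1) * trace(a) - trace(b^-2) = x*y*z - x^2 - y^2 + 2
trace(b^-1 a^-1 b^-2 a^-1 b^-1) = trace(b^-1 a^-1 b^-2 a^-1) * trace(b) - trace(b^-1 a^-1 b^-2 a^-1 b) = y^2*z^2 - 2*x*y*z + x^2 - 2
trace(a^-1 b^-3 a^-1 b^-2) = trace(b^-1 a^-1 b^-2 a^-1 b^-1) * trace(b) - trace(b^-1 a^-1 b^-2 a^-1) = y^3*z^2 - 2*x*y^2*z + x^2*y - y*z^2 + x*z - y
reduce: trace(b^-3) = trace(b^-2) * trace(b) - trace(b^-1) = y^3 - 3*y
so trace(b^-2 a) = trace(a b^-1) * trace(b) - trace(a) = x*y^2 - y*z - x
so trace(b^-3 a) = trace(b^-2 a) * trace(b) - trace(b^-2 a b) = x*y^3 - y^2*z - 2*x*y + z
reduce: trace(b^-2 a^-1 b^-1) = trace(b^-3) * trace(a) - trace(b^-3 a) = y^2*z - x*y - z
trace(b^-1 a^-1 b^-3) = trace(b^-2 a^-1 b^-1) * trace(b) - trace(b^-2 a^-1) = y^3*z - x*y^2 - 2*y*z + x
trace(b^-3 a^-1 b^-2) = trace(b^-1 a^-1 b^-3) * trace(b) - trace(b^-1 a^-1 b^-2) = y^4*z - x*y^3 - 3*y^2*z + 2*x*y + z
so trace(b^-2 a^-2 b^-3 a^-1) = trace(a^-1 b^-3 a^-1 b^-2) * trace(a) - trace(a^-1 b^-3 a^-1 b^-2 a) = x*y^3*z^2 - 2*x^2*y^2*z - y^4*z + x^3*y + x*y^3 - x*y*z^2 + x^2*z + 3*y^2*z - 3*x*y - z

x*y^3*z^2 - 2*x^2*y^2*z - y^4*z + x^3*y + x*y^3 - x*y*z^2 + x^2*z + 3*y^2*z - 3*x*y - z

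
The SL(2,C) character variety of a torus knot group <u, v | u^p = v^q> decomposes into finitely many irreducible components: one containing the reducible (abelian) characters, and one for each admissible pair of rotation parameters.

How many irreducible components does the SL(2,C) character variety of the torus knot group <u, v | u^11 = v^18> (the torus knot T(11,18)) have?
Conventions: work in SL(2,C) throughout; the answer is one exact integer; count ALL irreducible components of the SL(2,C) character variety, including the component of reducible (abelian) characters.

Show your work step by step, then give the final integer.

86

In the torus knot group T(11,18), u^11 = v^18 is central, so an irreducible representation sends it to +I or -I (Schur).
So on each irreducible component the traces are pinned: tr(u) = 2*cos(pi*alpha/11) with 1 <= alpha <= 10, tr(v) = 2*cos(pi*beta/18) with 1 <= beta <= 17.
u^11 = (-1)^alpha I and v^18 = (-1)^beta I must agree, so alpha and beta have equal parity.
count pairs: odd alpha (5 choices) x odd beta (9), plus even alpha (5) x even beta (8): 5*9 + 5*8 = 85.
Total: 85 irreducible-character components + 1 reducible (abelian) component = 86.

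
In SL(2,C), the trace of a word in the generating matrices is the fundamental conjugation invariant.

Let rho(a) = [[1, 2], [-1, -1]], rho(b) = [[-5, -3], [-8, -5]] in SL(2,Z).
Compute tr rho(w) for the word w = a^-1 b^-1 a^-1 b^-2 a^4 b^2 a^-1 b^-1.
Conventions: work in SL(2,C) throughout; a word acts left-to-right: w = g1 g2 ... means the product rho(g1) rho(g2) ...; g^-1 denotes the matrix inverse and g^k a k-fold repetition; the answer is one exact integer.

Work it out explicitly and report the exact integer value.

rho(a^-1) = [[-1, -2], [1, 1]]
... * rho(b^-1) = [[-5, 3], [8, -5]]  ->  [[-11, 7], [3, -2]]
... * rho(a^-1) = [[-1, -2], [1, 1]]  ->  [[18, 29], [-5, -8]]
... * rho(b^-1) = [[-5, 3], [8, -5]]  ->  [[142, -91], [-39, 25]]
... * rho(b^-1) = [[-5, 3], [8, -5]]  ->  [[-1438, 881], [395, -242]]
... * rho(a) = [[1, 2], [-1, -1]]  ->  [[-2319, -3757], [637, 1032]]
... * rho(a) = [[1, 2], [-1, -1]]  ->  [[1438, -881], [-395, 242]]
... * rho(a) = [[1, 2], [-1, -1]]  ->  [[2319, 3757], [-637, -1032]]
... * rho(a) = [[1, 2], [-1, -1]]  ->  [[-1438, 881], [395, -242]]
... * rho(b) = [[-5, -3], [-8, -5]]  ->  [[142, -91], [-39, 25]]
... * rho(b) = [[-5, -3], [-8, -5]]  ->  [[18, 29], [-5, -8]]
... * rho(a^-1) = [[-1, -2], [1, 1]]  ->  [[11, -7], [-3, 2]]
... * rho(b^-1) = [[-5, 3], [8, -5]]  ->  [[-111, 68], [31, -19]]
tr = -111 + -19 = -130

-130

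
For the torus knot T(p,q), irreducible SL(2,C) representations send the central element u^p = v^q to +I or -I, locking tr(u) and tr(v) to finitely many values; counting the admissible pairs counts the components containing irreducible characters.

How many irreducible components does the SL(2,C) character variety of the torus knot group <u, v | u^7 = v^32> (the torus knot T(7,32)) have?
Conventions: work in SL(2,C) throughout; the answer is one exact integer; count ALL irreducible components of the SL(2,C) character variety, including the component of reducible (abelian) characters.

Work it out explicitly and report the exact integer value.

94

Gamma = < u, v | u^7 = v^32 > (torus knot T(7,32)); the central element u^7 = v^32 acts as +I or -I in any irreducible SL(2,C) representation.
On an irreducible component, tr(u) is locked at 2*cos(pi*alpha/7) for some alpha in 1..6, and tr(v) at 2*cos(pi*beta/32) for some beta in 1..31.
u^7 = (-1)^alpha I and v^32 = (-1)^beta I must agree, so alpha and beta have equal parity.
Enumerate parity-matched pairs: 3*16 odd-odd plus 3*15 even-even gives 93.
Total: 93 irreducible-character components + 1 reducible (abelian) component = 94.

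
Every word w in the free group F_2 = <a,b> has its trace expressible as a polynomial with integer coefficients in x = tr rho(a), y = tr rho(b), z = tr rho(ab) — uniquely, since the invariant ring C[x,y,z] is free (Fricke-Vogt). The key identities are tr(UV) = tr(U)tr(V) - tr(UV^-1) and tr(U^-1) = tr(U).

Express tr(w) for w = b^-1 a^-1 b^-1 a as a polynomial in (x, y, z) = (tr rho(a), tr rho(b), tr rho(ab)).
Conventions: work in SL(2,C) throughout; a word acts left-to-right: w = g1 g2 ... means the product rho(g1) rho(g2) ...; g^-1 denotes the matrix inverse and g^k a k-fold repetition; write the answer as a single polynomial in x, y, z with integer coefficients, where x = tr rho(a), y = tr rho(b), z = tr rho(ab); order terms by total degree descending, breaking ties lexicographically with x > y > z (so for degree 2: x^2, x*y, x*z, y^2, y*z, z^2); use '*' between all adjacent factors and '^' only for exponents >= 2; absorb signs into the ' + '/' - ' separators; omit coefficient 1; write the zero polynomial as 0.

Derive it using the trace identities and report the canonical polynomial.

x*y*z - x^2 - z^2 + 2

tr(a b^-1) = tr(a)*tr(b) - tr(a b) = x*y - z
tr(b^-1 a b^-1) = tr(a b^-1)*tr(b) - tr(a) = x*y^2 - y*z - x
tr(a^2) = tr(a)*tr(a) - tr(1) = x^2 - 2
tr(a^2 b) = tr(a)*tr(b a) - tr(b) = x*z - y
tr(a b^-1 a) = tr(a^2)*tr(b) - tr(a^2 b) = x^2*y - x*z - y
so tr(a b a b) = tr(b a)*tr(b a) - tr(1)   [split at repeated b] = z^2 - 2
tr(a b^-1 a b) = tr(a b a)*tr(b) - tr(a b a b) = x*y*z - y^2 - z^2 + 2
reduce: tr(b^-1 a b^-1 a) = tr(a b^-1 a)*tr(b) - tr(a b^-1 a b) = x^2*y^2 - 2*x*y*z + z^2 - 2
tr(b^-1 a^-1 b^-1 a) = tr(b^-1 a b^-1)*tr(a) - tr(b^-1 a b^-1 a) = x*y*z - x^2 - z^2 + 2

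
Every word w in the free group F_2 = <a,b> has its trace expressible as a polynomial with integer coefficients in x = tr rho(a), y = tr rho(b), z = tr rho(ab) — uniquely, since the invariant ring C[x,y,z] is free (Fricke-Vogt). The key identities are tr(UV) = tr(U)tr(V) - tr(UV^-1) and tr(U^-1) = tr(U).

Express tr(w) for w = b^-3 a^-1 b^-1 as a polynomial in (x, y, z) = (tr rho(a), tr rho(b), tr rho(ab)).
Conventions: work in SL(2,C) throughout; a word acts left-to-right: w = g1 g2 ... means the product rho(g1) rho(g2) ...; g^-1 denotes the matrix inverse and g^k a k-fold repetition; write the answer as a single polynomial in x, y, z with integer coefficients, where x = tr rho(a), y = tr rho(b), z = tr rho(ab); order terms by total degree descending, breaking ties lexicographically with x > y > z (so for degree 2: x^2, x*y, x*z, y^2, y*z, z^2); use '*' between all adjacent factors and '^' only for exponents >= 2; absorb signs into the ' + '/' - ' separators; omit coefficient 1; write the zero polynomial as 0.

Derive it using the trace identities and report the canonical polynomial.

trace(b^-1) = trace(b) = y
and trace(b^-2) = trace(b^-1) trace(b) - trace(1) = y^2 - 2
and trace(b^-1 a) = trace(a) trace(b) - trace(a b) = x*y - z
trace(b^-2 a) = trace(b^-1 a) trace(b) - trace(b^-1 a b) = x*y^2 - y*z - x
next, trace(b^-2 a^-1) = trace(b^-2) trace(a) - trace(b^-2 a) = y*z - x
trace(b^-3 a^-1) = trace(b^-2 a^-1) trace(b) - trace(b^-2 a^-1 b) = y^2*z - x*y - z
trace(b^-3 a^-1 b^-1) = trace(b^-3 a^-1) trace(b) - trace(b^-3 a^-1 b) = y^3*z - x*y^2 - 2*y*z + x

y^3*z - x*y^2 - 2*y*z + x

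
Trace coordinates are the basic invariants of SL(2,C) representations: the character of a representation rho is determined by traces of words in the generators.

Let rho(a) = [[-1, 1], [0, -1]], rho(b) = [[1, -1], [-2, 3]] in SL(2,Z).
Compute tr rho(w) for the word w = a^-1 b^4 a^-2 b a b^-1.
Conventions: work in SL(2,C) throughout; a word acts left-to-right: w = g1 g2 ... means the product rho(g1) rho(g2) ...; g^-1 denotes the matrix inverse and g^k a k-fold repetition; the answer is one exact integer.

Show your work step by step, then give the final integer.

rho(a^-1) = [[-1, -1], [0, -1]]
... * rho(b) = [[1, -1], [-2, 3]]  ->  [[1, -2], [2, -3]]
... * rho(b) = [[1, -1], [-2, 3]]  ->  [[5, -7], [8, -11]]
... * rho(b) = [[1, -1], [-2, 3]]  ->  [[19, -26], [30, -41]]
... * rho(b) = [[1, -1], [-2, 3]]  ->  [[71, -97], [112, -153]]
... * rho(a^-1) = [[-1, -1], [0, -1]]  ->  [[-71, 26], [-112, 41]]
... * rho(a^-1) = [[-1, -1], [0, -1]]  ->  [[71, 45], [112, 71]]
... * rho(b) = [[1, -1], [-2, 3]]  ->  [[-19, 64], [-30, 101]]
... * rho(a) = [[-1, 1], [0, -1]]  ->  [[19, -83], [30, -131]]
... * rho(b^-1) = [[3, 1], [2, 1]]  ->  [[-109, -64], [-172, -101]]
tr = -109 + -101 = -210

-210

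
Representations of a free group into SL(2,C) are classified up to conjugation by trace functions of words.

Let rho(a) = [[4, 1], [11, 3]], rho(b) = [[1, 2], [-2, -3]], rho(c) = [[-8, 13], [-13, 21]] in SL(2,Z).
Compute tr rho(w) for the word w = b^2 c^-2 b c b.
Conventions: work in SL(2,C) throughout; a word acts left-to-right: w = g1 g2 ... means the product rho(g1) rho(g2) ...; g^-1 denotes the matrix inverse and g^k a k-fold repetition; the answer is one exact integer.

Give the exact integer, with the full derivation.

-472327

rho(b) = [[1, 2], [-2, -3]]
... * rho(b) = [[1, 2], [-2, -3]]  ->  [[-3, -4], [4, 5]]
... * rho(c^-1) = [[21, -13], [13, -8]]  ->  [[-115, 71], [149, -92]]
... * rho(c^-1) = [[21, -13], [13, -8]]  ->  [[-1492, 927], [1933, -1201]]
... * rho(b) = [[1, 2], [-2, -3]]  ->  [[-3346, -5765], [4335, 7469]]
... * rho(c) = [[-8, 13], [-13, 21]]  ->  [[101713, -164563], [-131777, 213204]]
... * rho(b) = [[1, 2], [-2, -3]]  ->  [[430839, 697115], [-558185, -903166]]
tr = 430839 + -903166 = -472327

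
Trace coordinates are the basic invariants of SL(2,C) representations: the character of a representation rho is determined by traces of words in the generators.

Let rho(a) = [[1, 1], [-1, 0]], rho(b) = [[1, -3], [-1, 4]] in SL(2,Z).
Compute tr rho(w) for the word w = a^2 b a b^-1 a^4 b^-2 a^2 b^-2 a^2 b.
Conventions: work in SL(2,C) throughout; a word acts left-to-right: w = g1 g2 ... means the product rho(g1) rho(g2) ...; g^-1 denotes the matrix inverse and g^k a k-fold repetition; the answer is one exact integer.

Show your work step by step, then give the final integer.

rho(a) = [[1, 1], [-1, 0]]
... * rho(a) = [[1, 1], [-1, 0]]  ->  [[0, 1], [-1, -1]]
... * rho(b) = [[1, -3], [-1, 4]]  ->  [[-1, 4], [0, -1]]
... * rho(a) = [[1, 1], [-1, 0]]  ->  [[-5, -1], [1, 0]]
... * rho(b^-1) = [[4, 3], [1, 1]]  ->  [[-21, -16], [4, 3]]
... * rho(a) = [[1, 1], [-1, 0]]  ->  [[-5, -21], [1, 4]]
... * rho(a) = [[1, 1], [-1, 0]]  ->  [[16, -5], [-3, 1]]
... * rho(a) = [[1, 1], [-1, 0]]  ->  [[21, 16], [-4, -3]]
... * rho(a) = [[1, 1], [-1, 0]]  ->  [[5, 21], [-1, -4]]
... * rho(b^-1) = [[4, 3], [1, 1]]  ->  [[41, 36], [-8, -7]]
... * rho(b^-1) = [[4, 3], [1, 1]]  ->  [[200, 159], [-39, -31]]
... * rho(a) = [[1, 1], [-1, 0]]  ->  [[41, 200], [-8, -39]]
... * rho(a) = [[1, 1], [-1, 0]]  ->  [[-159, 41], [31, -8]]
... * rho(b^-1) = [[4, 3], [1, 1]]  ->  [[-595, -436], [116, 85]]
... * rho(b^-1) = [[4, 3], [1, 1]]  ->  [[-2816, -2221], [549, 433]]
... * rho(a) = [[1, 1], [-1, 0]]  ->  [[-595, -2816], [116, 549]]
... * rho(a) = [[1, 1], [-1, 0]]  ->  [[2221, -595], [-433, 116]]
... * rho(b) = [[1, -3], [-1, 4]]  ->  [[2816, -9043], [-549, 1763]]
tr = 2816 + 1763 = 4579

4579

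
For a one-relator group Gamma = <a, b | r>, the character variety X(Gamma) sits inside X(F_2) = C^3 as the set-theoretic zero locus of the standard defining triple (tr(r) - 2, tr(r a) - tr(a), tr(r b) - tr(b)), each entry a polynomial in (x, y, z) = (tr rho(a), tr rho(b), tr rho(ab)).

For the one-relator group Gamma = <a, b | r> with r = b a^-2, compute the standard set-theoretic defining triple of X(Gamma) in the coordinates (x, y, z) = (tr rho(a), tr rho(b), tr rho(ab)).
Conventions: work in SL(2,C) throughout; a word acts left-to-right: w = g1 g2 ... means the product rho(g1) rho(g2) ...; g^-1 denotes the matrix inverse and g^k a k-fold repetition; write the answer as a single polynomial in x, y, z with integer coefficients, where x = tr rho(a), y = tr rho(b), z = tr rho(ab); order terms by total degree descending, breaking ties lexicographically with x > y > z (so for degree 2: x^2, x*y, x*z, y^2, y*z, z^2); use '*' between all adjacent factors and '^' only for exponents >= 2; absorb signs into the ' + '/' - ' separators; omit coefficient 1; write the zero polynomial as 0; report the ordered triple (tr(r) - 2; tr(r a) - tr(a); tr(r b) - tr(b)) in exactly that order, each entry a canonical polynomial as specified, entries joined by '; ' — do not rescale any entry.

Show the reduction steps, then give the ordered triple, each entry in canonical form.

x^2*y - x*z - y - 2; x*y - x - z; x^2*y^2 - x*y*z - x^2 - y^2 - y + 2

next, tr(a^-1 b) = tr(b) tr(a) - tr(b a) = x*y - z
tr(b a^-2) = tr(a^-1 b) tr(a) - tr(a^-1 b a) = x^2*y - x*z - y
tr(b^2) = tr(b) tr(b) - tr(1) = y^2 - 2
and tr(b^2 a) = tr(b) tr(a b) - tr(a) = y*z - x
and tr(a^-1 b^2) = tr(b^2) tr(a) - tr(b^2 a) = x*y^2 - y*z - x
tr(b a^-2 b) = tr(a^-1 b^2) tr(a) - tr(a^-1 b^2 a) = x^2*y^2 - x*y*z - x^2 - y^2 + 2
assemble the triple (tr(r) - 2; tr(r a) - x; tr(r b) - y)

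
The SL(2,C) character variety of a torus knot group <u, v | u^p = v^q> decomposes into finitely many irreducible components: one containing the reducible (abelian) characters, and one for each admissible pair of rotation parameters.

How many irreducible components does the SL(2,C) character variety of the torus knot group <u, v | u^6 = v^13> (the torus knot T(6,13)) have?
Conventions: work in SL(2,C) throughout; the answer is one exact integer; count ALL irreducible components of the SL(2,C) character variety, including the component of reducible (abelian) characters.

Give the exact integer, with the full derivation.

For T(6,13): irreducibility forces the central element u^6 = v^13 to one of +I, -I.
This locks tr(u) to 2*cos(pi*alpha/6), alpha in 1..5, and tr(v) to 2*cos(pi*beta/13), beta in 1..12, on each component of irreducible characters.
The two central values (-1)^alpha I and (-1)^beta I must be the same matrix, so alpha and beta share a parity.
Enumerate parity-matched pairs: 3*6 odd-odd plus 2*6 even-even gives 30.
Total: 30 irreducible-character components + 1 reducible (abelian) component = 31.

31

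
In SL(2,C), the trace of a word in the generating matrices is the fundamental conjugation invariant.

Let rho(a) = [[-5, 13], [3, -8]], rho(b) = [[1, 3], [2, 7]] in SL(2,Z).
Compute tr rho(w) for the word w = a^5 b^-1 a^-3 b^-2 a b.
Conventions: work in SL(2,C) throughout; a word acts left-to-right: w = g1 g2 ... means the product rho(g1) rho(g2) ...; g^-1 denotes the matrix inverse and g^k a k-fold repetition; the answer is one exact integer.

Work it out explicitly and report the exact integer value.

rho(a) = [[-5, 13], [3, -8]]
... * rho(a) = [[-5, 13], [3, -8]]  ->  [[64, -169], [-39, 103]]
... * rho(a) = [[-5, 13], [3, -8]]  ->  [[-827, 2184], [504, -1331]]
... * rho(a) = [[-5, 13], [3, -8]]  ->  [[10687, -28223], [-6513, 17200]]
... * rho(a) = [[-5, 13], [3, -8]]  ->  [[-138104, 364715], [84165, -222269]]
... * rho(b^-1) = [[7, -3], [-2, 1]]  ->  [[-1696158, 779027], [1033693, -474764]]
... * rho(a^-1) = [[-8, -13], [-3, -5]]  ->  [[11232183, 18154919], [-6845252, -11064189]]
... * rho(a^-1) = [[-8, -13], [-3, -5]]  ->  [[-144322221, -236792974], [87954583, 144309221]]
... * rho(a^-1) = [[-8, -13], [-3, -5]]  ->  [[1864956690, 3060153743], [-1136564327, -1864955684]]
... * rho(b^-1) = [[7, -3], [-2, 1]]  ->  [[6934389344, -2534716327], [-4226038921, 1544737297]]
... * rho(b^-1) = [[7, -3], [-2, 1]]  ->  [[53610158062, -23337884359], [-32671747041, 14222854060]]
... * rho(a) = [[-5, 13], [3, -8]]  ->  [[-338064443387, 883635129678], [206027297385, -538515544013]]
... * rho(b) = [[1, 3], [2, 7]]  ->  [[1429205815969, 5171252577585], [-871003790641, -3151526915936]]
tr = 1429205815969 + -3151526915936 = -1722321099967

-1722321099967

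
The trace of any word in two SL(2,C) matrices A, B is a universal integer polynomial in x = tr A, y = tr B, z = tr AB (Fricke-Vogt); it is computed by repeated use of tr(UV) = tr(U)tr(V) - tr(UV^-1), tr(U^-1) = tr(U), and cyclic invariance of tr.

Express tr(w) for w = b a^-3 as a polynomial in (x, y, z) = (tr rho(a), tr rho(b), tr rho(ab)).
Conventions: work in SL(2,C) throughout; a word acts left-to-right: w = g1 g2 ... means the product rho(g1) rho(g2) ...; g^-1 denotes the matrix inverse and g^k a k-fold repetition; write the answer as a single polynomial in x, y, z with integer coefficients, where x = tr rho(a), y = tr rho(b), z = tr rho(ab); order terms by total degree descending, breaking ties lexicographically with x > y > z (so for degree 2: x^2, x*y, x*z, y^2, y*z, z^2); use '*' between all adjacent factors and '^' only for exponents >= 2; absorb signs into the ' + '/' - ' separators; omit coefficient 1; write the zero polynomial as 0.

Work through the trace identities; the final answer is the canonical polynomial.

tr(a^-1 b) = tr(b)*tr(a) - tr(b a)  (eliminate a^-1) = x*y - z
tr(a^-2 b) = tr(a^-1 b)*tr(a) - tr(a^-1 b a)  (eliminate a^-1) = x^2*y - x*z - y
use: tr(b a^-3) = tr(a^-2 b)*tr(a) - tr(a^-2 b a)  (eliminate a^-1) = x^3*y - x^2*z - 2*x*y + z

x^3*y - x^2*z - 2*x*y + z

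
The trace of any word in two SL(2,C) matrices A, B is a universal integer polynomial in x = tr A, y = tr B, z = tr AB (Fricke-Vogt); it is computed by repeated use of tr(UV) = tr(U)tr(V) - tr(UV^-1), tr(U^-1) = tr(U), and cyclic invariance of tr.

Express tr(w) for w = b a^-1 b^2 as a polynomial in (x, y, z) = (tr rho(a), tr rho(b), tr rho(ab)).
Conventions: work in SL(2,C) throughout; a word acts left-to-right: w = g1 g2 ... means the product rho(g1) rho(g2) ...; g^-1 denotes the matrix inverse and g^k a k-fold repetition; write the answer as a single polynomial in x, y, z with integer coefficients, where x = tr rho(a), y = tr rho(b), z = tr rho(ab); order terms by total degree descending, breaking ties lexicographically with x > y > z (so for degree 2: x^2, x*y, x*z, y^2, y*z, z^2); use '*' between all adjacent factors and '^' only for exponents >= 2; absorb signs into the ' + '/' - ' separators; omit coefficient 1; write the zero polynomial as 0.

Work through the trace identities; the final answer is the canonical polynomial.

tr(b^2) = tr(b)*tr(b) - tr(1)  (reduce the b square) = y^2 - 2
and tr(b^3) = tr(b)*tr(b^2) - tr(b)  (reduce the b square) = y^3 - 3*y
next, tr(b a b) = tr(b)*tr(a b) - tr(a)  (reduce the b square) = y*z - x
tr(b^3 a) = tr(b)*tr(b a b) - tr(b a)  (reduce the b square) = y^2*z - x*y - z
tr(b a^-1 b^2) = tr(b^3)*tr(a) - tr(b^3 a)  (eliminate a^-1) = x*y^3 - y^2*z - 2*x*y + z

x*y^3 - y^2*z - 2*x*y + z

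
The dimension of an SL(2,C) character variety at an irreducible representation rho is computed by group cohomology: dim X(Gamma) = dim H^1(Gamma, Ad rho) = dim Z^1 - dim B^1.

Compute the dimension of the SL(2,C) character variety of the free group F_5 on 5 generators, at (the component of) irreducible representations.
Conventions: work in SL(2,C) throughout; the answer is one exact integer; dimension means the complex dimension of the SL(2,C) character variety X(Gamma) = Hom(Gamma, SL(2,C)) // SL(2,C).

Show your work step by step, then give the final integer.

Here Gamma is free of rank 5 — no relator constrains a cocycle.
So Z^1 = (sl_2)^5 in full: dim Z^1 = 15.
dim B^1 = 3: the coboundary map is injective because an irreducible image has centralizer 0 in sl_2.
dim H^1 = 15 - 3 = 12, which is dim X.

12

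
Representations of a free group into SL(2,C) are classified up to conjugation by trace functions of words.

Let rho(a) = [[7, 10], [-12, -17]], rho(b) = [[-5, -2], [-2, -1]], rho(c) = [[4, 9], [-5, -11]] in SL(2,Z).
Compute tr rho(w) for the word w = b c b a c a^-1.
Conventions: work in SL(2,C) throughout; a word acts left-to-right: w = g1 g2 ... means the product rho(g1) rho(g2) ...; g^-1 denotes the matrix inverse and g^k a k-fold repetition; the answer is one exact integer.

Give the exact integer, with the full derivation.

rho(b) = [[-5, -2], [-2, -1]]
... * rho(c) = [[4, 9], [-5, -11]]  ->  [[-10, -23], [-3, -7]]
... * rho(b) = [[-5, -2], [-2, -1]]  ->  [[96, 43], [29, 13]]
... * rho(a) = [[7, 10], [-12, -17]]  ->  [[156, 229], [47, 69]]
... * rho(c) = [[4, 9], [-5, -11]]  ->  [[-521, -1115], [-157, -336]]
... * rho(a^-1) = [[-17, -10], [12, 7]]  ->  [[-4523, -2595], [-1363, -782]]
tr = -4523 + -782 = -5305

-5305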